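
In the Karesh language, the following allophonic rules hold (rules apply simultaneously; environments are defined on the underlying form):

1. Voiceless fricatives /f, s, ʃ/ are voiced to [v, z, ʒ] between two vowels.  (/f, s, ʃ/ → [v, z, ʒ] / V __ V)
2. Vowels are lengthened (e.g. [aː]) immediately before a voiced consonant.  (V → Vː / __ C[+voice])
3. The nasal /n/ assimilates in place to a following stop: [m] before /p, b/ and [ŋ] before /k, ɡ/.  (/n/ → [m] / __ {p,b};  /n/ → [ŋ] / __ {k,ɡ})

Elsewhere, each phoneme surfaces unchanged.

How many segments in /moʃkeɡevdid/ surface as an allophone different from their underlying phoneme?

Segments that undergo a rule: /e/ → [eː] (rule 2); /e/ → [eː] (rule 2); /i/ → [iː] (rule 2).
All other segments surface unchanged.

3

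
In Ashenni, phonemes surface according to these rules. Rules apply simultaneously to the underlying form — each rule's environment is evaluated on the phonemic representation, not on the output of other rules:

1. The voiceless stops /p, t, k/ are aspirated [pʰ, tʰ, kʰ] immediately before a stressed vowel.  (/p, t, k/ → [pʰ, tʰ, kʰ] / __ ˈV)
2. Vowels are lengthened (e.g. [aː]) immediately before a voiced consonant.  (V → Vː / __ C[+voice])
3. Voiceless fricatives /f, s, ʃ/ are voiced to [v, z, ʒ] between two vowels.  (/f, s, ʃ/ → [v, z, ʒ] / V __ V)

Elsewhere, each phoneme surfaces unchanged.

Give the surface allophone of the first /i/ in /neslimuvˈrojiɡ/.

[iː]

/i/ — between /l/ and /m/, before a voiced consonant — surfaces as [iː] (rule 2).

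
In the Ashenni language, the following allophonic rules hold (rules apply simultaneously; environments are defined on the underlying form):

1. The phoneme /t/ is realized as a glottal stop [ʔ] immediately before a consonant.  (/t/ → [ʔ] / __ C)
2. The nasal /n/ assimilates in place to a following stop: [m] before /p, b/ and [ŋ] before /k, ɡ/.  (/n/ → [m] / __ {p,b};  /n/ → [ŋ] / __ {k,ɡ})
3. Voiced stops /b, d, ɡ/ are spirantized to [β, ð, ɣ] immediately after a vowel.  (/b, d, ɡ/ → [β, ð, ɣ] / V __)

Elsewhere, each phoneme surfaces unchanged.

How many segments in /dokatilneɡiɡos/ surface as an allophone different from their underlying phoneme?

2

Segments that undergo a rule: /ɡ/ → [ɣ] (rule 3); /ɡ/ → [ɣ] (rule 3).
All other segments surface unchanged.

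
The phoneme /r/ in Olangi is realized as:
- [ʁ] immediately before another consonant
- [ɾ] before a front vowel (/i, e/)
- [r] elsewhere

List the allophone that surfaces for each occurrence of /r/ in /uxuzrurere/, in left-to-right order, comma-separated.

[r], [ɾ], [ɾ]

Occurrence 1 (position 5): no conditioning environment matches → elsewhere allophone [r].
Occurrence 2 (position 7): before a front vowel (/i, e/) → [ɾ].
Occurrence 3 (position 9): before a front vowel (/i, e/) → [ɾ].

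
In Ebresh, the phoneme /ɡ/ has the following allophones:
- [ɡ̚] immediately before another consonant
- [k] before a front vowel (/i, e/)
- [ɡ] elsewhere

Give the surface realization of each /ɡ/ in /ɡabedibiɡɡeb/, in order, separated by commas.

Occurrence 1 (position 1): no conditioning environment matches → elsewhere allophone [ɡ].
Occurrence 2 (position 9): immediately before another consonant → [ɡ̚].
Occurrence 3 (position 10): before a front vowel (/i, e/) → [k].

[ɡ], [ɡ̚], [k]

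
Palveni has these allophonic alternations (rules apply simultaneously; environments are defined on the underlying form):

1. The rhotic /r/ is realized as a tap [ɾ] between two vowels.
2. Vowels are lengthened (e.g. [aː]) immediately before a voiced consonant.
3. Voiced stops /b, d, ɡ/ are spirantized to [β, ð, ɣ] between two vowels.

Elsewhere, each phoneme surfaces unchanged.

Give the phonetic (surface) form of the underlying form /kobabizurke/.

[koːβaːβiːzuːrke]

/k/ stays [k].
Rule 2 applies to /o/ (between /k/ and /b/: before a voiced consonant) → [oː].
/b/ — between /o/ and /a/, between two vowels — surfaces as [β] (rule 3).
/a/ (between /b/ and /b/): before a voiced consonant, so rule 2 applies → [aː].
/b/ (between /a/ and /i/) occurs between two vowels → [β] by rule 3.
/i/ — between /b/ and /z/, before a voiced consonant — surfaces as [iː] (rule 2).
/z/ (between /i/ and /u/) is unaffected → [z].
/u/ (between /z/ and /r/) occurs before a voiced consonant → [uː] by rule 2.
/r/ — between /u/ and /k/; rule 1 does not apply here → [r].
/k/ — not in any rule's target class → [k].
/e/ (word-final) is in the target of rule 2 but the environment (before a voiced consonant) is not met → [e].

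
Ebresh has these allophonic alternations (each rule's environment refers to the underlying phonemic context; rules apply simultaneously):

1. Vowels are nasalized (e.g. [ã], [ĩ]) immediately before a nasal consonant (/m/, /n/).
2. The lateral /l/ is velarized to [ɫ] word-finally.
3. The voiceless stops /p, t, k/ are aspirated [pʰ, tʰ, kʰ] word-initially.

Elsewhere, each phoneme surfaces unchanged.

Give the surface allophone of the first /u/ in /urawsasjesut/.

/u/ (word-initial): rule 1 targets it, but not before a nasal consonant → unchanged [u].

[u]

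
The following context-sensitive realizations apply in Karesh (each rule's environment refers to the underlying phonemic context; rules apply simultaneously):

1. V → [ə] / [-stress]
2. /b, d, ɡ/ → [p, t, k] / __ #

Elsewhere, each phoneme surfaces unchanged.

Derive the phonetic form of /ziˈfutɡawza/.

/z/ (word-initial) is unaffected → [z].
/i/ (between /z/ and /f/): in an unstressed syllable, so rule 1 applies → [ə].
/f/ (between /i/ and /u/) is unaffected → [f].
/u/ (between /f/ and /t/) fails the environment for rule 1, so it stays [u].
/t/ (between /u/ and /ɡ/) is unaffected → [t].
/ɡ/ — between /t/ and /a/; rule 2 does not apply here → [ɡ].
/a/ — between /ɡ/ and /w/, in an unstressed syllable — surfaces as [ə] (rule 1).
/w/ (between /a/ and /z/) is unaffected → [w].
/z/ — not in any rule's target class → [z].
/a/ meets the environment for rule 1 (in an unstressed syllable) → [ə].

[zəˈfutɡəwzə]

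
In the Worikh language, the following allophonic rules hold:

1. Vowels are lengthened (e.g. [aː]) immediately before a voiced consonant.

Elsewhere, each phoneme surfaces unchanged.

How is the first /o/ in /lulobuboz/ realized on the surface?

/o/ — between /l/ and /b/, before a voiced consonant — surfaces as [oː] (rule 1).

[oː]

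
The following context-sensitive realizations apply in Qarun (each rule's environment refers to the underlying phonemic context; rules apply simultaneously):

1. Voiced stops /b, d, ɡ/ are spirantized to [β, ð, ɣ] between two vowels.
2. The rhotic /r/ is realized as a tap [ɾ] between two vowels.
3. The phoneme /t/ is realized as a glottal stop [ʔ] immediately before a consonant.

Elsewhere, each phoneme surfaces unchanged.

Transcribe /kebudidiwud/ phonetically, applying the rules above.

[keβuðiðiwud]

Rule 1 applies to /b/ (between /e/ and /u/: between two vowels) → [β].
/d/ (between /u/ and /i/): between two vowels, so rule 1 applies → [ð].
Rule 1 applies to /d/ (between /i/ and /i/: between two vowels) → [ð].
/d/ (word-final) is in the target of rule 1 but the environment (between two vowels) is not met → [d].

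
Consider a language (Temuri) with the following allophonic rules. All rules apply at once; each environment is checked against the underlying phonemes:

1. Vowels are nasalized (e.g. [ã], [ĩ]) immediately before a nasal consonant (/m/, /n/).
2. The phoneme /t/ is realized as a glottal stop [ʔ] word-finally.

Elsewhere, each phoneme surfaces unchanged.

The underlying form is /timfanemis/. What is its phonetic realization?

/t/ (word-initial) is in the target of rule 2 but the environment (word-finally) is not met → [t].
/i/ — between /t/ and /m/, before a nasal consonant — surfaces as [ĩ] (rule 1).
/m/ (between /i/ and /f/) is unaffected → [m].
/f/ (between /m/ and /a/): no rule targets it → [f].
/a/ — between /f/ and /n/, before a nasal consonant — surfaces as [ã] (rule 1).
/n/ (between /a/ and /e/): no rule targets it → [n].
Rule 1 applies to /e/ (between /n/ and /m/: before a nasal consonant) → [ẽ].
/m/ (between /e/ and /i/) is unaffected → [m].
/i/ (between /m/ and /s/) fails the environment for rule 1, so it stays [i].
/s/ (word-final) is unaffected → [s].

[tĩmfãnẽmis]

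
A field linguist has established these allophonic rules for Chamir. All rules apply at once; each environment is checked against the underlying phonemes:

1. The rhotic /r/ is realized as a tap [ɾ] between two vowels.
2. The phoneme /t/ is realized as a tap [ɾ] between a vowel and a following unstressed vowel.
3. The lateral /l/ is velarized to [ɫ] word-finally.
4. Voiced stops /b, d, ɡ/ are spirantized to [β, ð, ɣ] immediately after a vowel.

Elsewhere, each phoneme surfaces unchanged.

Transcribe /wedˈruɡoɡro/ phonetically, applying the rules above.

/w/ (word-initial): no rule targets it → [w].
/e/ — not in any rule's target class → [e].
Rule 4 applies to /d/ (between /e/ and /r/: immediately after a vowel) → [ð].
/r/ (between /d/ and /u/): rule 1 targets it, but not between two vowels → unchanged [r].
/u/ (between /r/ and /ɡ/) is unaffected → [u].
Rule 4 applies to /ɡ/ (between /u/ and /o/: immediately after a vowel) → [ɣ].
/o/ — not in any rule's target class → [o].
/ɡ/ — between /o/ and /r/, immediately after a vowel — surfaces as [ɣ] (rule 4).
/r/ (between /ɡ/ and /o/) is in the target of rule 1 but the environment (between two vowels) is not met → [r].
/o/ (word-final) is unaffected → [o].

[weðˈruɣoɣro]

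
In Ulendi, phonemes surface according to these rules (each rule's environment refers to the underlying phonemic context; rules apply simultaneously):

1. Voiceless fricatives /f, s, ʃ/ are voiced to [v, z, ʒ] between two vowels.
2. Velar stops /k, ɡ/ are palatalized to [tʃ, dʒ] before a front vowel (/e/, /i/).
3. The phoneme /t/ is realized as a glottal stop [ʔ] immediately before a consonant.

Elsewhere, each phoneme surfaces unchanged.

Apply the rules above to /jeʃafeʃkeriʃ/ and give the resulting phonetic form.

/j/ (word-initial) is unaffected → [j].
/e/ (between /j/ and /ʃ/) is unaffected → [e].
/ʃ/ (between /e/ and /a/) occurs between two vowels → [ʒ] by rule 1.
/a/ stays [a].
Rule 1 applies to /f/ (between /a/ and /e/: between two vowels) → [v].
/e/ (between /f/ and /ʃ/) is unaffected → [e].
/ʃ/ (between /e/ and /k/): rule 1 targets it, but not between two vowels → unchanged [ʃ].
Rule 2 applies to /k/ (between /ʃ/ and /e/: before a front vowel) → [tʃ].
/e/ (between /k/ and /r/): no rule targets it → [e].
/r/ — not in any rule's target class → [r].
/i/ stays [i].
/ʃ/ (word-final): rule 1 targets it, but not between two vowels → unchanged [ʃ].

[jeʒaveʃtʃeriʃ]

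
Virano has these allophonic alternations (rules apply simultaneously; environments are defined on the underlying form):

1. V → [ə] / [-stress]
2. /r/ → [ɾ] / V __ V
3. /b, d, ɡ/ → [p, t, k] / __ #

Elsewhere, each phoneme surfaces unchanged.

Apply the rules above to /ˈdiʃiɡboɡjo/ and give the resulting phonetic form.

/d/ (word-initial) fails the environment for rule 3, so it stays [d].
/i/ — between /d/ and /ʃ/; rule 1 does not apply here → [i].
/ʃ/ — not in any rule's target class → [ʃ].
/i/ meets the environment for rule 1 (in an unstressed syllable) → [ə].
/ɡ/ (between /i/ and /b/): rule 3 targets it, but not word-finally → unchanged [ɡ].
/b/ (between /ɡ/ and /o/) fails the environment for rule 3, so it stays [b].
/o/ (between /b/ and /ɡ/): in an unstressed syllable, so rule 1 applies → [ə].
/ɡ/ — between /o/ and /j/; rule 3 does not apply here → [ɡ].
/j/ (between /ɡ/ and /o/): no rule targets it → [j].
/o/ — word-final, in an unstressed syllable — surfaces as [ə] (rule 1).

[ˈdiʃəɡbəɡjə]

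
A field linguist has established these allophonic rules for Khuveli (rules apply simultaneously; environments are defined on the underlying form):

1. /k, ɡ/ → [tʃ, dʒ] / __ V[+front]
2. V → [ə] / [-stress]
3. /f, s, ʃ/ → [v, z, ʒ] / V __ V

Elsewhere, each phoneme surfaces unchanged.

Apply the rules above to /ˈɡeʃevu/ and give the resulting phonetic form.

Rule 1 applies to /ɡ/ (word-initial: before a front vowel) → [dʒ].
/e/ (between /ɡ/ and /ʃ/) fails the environment for rule 2, so it stays [e].
/ʃ/ meets the environment for rule 3 (between two vowels) → [ʒ].
/e/ (between /ʃ/ and /v/) occurs in an unstressed syllable → [ə] by rule 2.
Rule 2 applies to /u/ (word-final: in an unstressed syllable) → [ə].

[ˈdʒeʒəvə]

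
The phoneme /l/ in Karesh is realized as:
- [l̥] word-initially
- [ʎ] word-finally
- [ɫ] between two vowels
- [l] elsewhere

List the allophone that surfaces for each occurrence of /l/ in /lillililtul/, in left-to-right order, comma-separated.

Occurrence 1 (position 1): word-initially → [l̥].
Occurrence 2 (position 3): no conditioning environment matches → elsewhere allophone [l].
Occurrence 3 (position 4): no conditioning environment matches → elsewhere allophone [l].
Occurrence 4 (position 6): between two vowels → [ɫ].
Occurrence 5 (position 8): no conditioning environment matches → elsewhere allophone [l].
Occurrence 6 (position 11): word-finally → [ʎ].

[l̥], [l], [l], [ɫ], [l], [ʎ]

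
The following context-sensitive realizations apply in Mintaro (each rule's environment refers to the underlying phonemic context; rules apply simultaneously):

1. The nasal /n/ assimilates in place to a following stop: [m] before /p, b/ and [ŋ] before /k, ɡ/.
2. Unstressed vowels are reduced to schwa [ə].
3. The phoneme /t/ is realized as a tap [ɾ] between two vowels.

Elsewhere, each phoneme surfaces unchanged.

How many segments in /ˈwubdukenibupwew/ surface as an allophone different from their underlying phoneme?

Segments that undergo a rule: /u/ → [ə] (rule 2); /e/ → [ə] (rule 2); /i/ → [ə] (rule 2); /u/ → [ə] (rule 2); /e/ → [ə] (rule 2).
All other segments surface unchanged.

5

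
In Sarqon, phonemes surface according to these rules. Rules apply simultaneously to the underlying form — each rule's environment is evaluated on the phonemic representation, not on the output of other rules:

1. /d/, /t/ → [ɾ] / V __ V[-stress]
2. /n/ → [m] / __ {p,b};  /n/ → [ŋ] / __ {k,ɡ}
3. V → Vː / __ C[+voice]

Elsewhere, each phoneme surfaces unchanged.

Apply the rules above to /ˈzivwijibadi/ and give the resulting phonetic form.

/z/ (word-initial): no rule targets it → [z].
/i/ meets the environment for rule 3 (before a voiced consonant) → [iː].
/v/ (between /i/ and /w/): no rule targets it → [v].
/w/ — not in any rule's target class → [w].
/i/ (between /w/ and /j/): before a voiced consonant, so rule 3 applies → [iː].
/j/ — not in any rule's target class → [j].
/i/ — between /j/ and /b/, before a voiced consonant — surfaces as [iː] (rule 3).
/b/ — not in any rule's target class → [b].
Rule 3 applies to /a/ (between /b/ and /d/: before a voiced consonant) → [aː].
/d/ (between /a/ and /i/): between a vowel and a following unstressed vowel, so rule 1 applies → [ɾ].
/i/ (word-final) is in the target of rule 3 but the environment (before a voiced consonant) is not met → [i].

[ˈziːvwiːjiːbaːɾi]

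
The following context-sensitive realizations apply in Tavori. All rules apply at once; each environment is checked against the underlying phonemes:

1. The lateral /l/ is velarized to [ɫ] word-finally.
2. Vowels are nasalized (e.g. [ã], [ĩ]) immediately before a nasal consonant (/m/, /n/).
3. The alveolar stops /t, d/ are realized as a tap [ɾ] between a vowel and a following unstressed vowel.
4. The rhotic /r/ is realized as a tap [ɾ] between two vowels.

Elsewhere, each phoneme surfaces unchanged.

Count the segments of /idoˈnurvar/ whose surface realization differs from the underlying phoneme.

Segments that undergo a rule: /d/ → [ɾ] (rule 3); /o/ → [õ] (rule 2).
All other segments surface unchanged.

2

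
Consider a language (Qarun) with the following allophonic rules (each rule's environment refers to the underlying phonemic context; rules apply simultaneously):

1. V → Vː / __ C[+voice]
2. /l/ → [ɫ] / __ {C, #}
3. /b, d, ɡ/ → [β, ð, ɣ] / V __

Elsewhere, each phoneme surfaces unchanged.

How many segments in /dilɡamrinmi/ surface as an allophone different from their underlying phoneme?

Segments that undergo a rule: /i/ → [iː] (rule 1); /l/ → [ɫ] (rule 2); /a/ → [aː] (rule 1); /i/ → [iː] (rule 1).
All other segments surface unchanged.

4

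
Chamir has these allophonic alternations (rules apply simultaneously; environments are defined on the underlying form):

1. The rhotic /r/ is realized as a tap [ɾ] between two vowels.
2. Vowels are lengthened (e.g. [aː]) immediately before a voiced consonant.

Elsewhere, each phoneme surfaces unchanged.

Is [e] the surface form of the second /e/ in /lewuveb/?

No

/e/ (between /v/ and /b/) occurs before a voiced consonant → [eː] by rule 2.
The actual realization is [eː], not [e].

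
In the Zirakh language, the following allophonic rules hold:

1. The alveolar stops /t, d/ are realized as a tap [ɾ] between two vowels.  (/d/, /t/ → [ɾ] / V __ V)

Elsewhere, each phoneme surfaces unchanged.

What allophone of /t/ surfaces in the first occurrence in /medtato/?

/t/ — between /d/ and /a/; rule 1 does not apply here → [t].

[t]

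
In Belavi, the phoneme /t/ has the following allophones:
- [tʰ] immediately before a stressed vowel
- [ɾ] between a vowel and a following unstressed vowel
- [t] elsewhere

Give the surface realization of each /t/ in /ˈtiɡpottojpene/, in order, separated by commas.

[tʰ], [t], [t]

Occurrence 1 (position 1): immediately before a stressed vowel → [tʰ].
Occurrence 2 (position 6): no conditioning environment matches → elsewhere allophone [t].
Occurrence 3 (position 7): no conditioning environment matches → elsewhere allophone [t].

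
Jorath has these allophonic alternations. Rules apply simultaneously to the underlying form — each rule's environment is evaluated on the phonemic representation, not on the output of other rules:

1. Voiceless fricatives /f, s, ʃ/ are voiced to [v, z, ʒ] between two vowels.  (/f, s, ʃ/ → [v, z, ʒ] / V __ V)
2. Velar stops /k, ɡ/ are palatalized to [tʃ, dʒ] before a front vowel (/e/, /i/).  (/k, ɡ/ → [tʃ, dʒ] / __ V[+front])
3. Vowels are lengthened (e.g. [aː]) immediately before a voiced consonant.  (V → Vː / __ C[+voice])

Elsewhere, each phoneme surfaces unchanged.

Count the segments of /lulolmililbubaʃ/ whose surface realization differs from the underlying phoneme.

5

Segments that undergo a rule: /u/ → [uː] (rule 3); /o/ → [oː] (rule 3); /i/ → [iː] (rule 3); /i/ → [iː] (rule 3); /u/ → [uː] (rule 3).
All other segments surface unchanged.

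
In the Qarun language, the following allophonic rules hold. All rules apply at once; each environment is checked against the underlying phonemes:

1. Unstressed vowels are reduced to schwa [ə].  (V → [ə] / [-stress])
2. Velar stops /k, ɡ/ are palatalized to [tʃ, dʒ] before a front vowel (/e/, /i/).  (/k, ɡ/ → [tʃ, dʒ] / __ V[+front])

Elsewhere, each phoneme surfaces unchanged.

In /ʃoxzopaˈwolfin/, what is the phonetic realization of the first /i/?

/i/ (between /f/ and /n/) occurs in an unstressed syllable → [ə] by rule 1.

[ə]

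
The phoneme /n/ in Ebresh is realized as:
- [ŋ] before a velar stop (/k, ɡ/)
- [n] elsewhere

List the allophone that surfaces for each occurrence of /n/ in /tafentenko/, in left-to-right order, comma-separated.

[n], [ŋ]

Occurrence 1 (position 5): no conditioning environment matches → elsewhere allophone [n].
Occurrence 2 (position 8): before a velar stop → [ŋ].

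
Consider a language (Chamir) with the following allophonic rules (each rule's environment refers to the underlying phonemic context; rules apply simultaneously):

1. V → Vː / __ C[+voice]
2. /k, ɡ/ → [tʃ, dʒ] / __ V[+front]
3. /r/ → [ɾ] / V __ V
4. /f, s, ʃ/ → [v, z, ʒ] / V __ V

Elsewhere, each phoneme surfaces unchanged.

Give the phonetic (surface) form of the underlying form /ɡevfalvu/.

/ɡ/ meets the environment for rule 2 (before a front vowel) → [dʒ].
Rule 1 applies to /e/ (between /ɡ/ and /v/: before a voiced consonant) → [eː].
/f/ (between /v/ and /a/) fails the environment for rule 4, so it stays [f].
/a/ (between /f/ and /l/): before a voiced consonant, so rule 1 applies → [aː].
/u/ (word-final): rule 1 targets it, but not before a voiced consonant → unchanged [u].

[dʒeːvfaːlvu]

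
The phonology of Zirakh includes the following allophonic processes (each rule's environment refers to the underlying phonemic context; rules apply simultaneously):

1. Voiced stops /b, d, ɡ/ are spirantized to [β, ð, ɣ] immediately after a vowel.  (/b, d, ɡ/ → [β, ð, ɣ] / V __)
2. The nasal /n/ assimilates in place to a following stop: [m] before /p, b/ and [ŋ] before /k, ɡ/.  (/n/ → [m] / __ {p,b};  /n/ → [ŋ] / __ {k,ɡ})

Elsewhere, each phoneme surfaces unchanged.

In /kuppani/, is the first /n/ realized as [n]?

/n/ — between /a/ and /i/; rule 2 does not apply here → [n].
The actual realization is [n], which matches [n].

Yes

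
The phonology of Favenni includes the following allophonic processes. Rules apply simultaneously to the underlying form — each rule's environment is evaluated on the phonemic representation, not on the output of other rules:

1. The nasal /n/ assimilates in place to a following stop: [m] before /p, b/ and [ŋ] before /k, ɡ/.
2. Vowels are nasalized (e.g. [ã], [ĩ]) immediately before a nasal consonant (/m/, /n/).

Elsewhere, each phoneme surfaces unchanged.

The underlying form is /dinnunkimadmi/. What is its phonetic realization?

[dĩnnũŋkĩmadmi]

/d/ (word-initial): no rule targets it → [d].
Rule 2 applies to /i/ (between /d/ and /n/: before a nasal consonant) → [ĩ].
/n/ — between /i/ and /n/; rule 1 does not apply here → [n].
/n/ (between /n/ and /u/) fails the environment for rule 1, so it stays [n].
Rule 2 applies to /u/ (between /n/ and /n/: before a nasal consonant) → [ũ].
/n/ (between /u/ and /k/): before a labial or velar stop, so rule 1 applies → [ŋ].
/k/ — not in any rule's target class → [k].
Rule 2 applies to /i/ (between /k/ and /m/: before a nasal consonant) → [ĩ].
/m/ (between /i/ and /a/) is unaffected → [m].
/a/ (between /m/ and /d/): rule 2 targets it, but not before a nasal consonant → unchanged [a].
/d/ stays [d].
/m/ — not in any rule's target class → [m].
/i/ (word-final) is in the target of rule 2 but the environment (before a nasal consonant) is not met → [i].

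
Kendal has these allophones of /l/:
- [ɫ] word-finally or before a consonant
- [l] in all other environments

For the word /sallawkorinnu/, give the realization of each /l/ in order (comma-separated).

Occurrence 1 (position 3): word-finally or before a consonant → [ɫ].
Occurrence 2 (position 4): no conditioning environment matches → elsewhere allophone [l].

[ɫ], [l]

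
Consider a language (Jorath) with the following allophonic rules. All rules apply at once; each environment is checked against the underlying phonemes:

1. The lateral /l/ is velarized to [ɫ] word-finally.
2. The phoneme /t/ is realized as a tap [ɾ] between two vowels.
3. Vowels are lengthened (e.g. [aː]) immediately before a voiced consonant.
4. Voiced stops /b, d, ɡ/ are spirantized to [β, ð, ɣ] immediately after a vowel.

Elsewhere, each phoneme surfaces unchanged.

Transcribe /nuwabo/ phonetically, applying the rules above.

/n/ — not in any rule's target class → [n].
/u/ meets the environment for rule 3 (before a voiced consonant) → [uː].
/w/ — not in any rule's target class → [w].
/a/ meets the environment for rule 3 (before a voiced consonant) → [aː].
Rule 4 applies to /b/ (between /a/ and /o/: immediately after a vowel) → [β].
/o/ — word-final; rule 3 does not apply here → [o].

[nuːwaːβo]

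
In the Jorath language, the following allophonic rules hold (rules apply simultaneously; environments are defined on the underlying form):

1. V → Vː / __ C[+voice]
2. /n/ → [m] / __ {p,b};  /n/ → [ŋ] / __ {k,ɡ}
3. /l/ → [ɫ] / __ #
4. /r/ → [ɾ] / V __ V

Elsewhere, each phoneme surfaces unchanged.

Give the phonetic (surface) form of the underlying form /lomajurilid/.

[loːmaːjuːɾiːliːd]

/l/ — word-initial; rule 3 does not apply here → [l].
/o/ (between /l/ and /m/) occurs before a voiced consonant → [oː] by rule 1.
/a/ meets the environment for rule 1 (before a voiced consonant) → [aː].
/u/ (between /j/ and /r/): before a voiced consonant, so rule 1 applies → [uː].
/r/ (between /u/ and /i/): between two vowels, so rule 4 applies → [ɾ].
/i/ (between /r/ and /l/): before a voiced consonant, so rule 1 applies → [iː].
/l/ (between /i/ and /i/): rule 3 targets it, but not word-finally → unchanged [l].
Rule 1 applies to /i/ (between /l/ and /d/: before a voiced consonant) → [iː].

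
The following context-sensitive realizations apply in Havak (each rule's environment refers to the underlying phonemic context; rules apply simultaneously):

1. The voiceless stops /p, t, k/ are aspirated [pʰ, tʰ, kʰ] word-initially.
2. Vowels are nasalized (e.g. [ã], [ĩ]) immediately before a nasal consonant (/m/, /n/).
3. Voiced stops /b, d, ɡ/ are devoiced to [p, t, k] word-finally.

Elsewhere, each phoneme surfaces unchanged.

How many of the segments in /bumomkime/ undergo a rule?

3

Segments that undergo a rule: /u/ → [ũ] (rule 2); /o/ → [õ] (rule 2); /i/ → [ĩ] (rule 2).
All other segments surface unchanged.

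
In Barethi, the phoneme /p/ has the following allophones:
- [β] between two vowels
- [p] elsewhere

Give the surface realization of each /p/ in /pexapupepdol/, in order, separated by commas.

Occurrence 1 (position 1): no conditioning environment matches → elsewhere allophone [p].
Occurrence 2 (position 5): between two vowels → [β].
Occurrence 3 (position 7): between two vowels → [β].
Occurrence 4 (position 9): no conditioning environment matches → elsewhere allophone [p].

[p], [β], [β], [p]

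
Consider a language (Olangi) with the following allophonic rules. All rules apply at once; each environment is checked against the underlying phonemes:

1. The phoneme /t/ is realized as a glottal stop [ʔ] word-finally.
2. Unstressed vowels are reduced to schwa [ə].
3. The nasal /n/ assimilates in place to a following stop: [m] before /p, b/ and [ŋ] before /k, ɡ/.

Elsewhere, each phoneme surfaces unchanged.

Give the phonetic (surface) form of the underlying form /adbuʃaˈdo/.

/a/ (word-initial) occurs in an unstressed syllable → [ə] by rule 2.
/d/ — not in any rule's target class → [d].
/b/ (between /d/ and /u/): no rule targets it → [b].
/u/ (between /b/ and /ʃ/) occurs in an unstressed syllable → [ə] by rule 2.
/ʃ/ — not in any rule's target class → [ʃ].
/a/ — between /ʃ/ and /d/, in an unstressed syllable — surfaces as [ə] (rule 2).
/d/ stays [d].
/o/ — word-final; rule 2 does not apply here → [o].

[ədbəʃəˈdo]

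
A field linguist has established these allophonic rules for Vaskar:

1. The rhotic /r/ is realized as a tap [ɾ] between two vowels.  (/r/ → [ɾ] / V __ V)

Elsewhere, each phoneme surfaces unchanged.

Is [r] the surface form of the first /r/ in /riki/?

Yes

/r/ (word-initial) is in the target of rule 1 but the environment (between two vowels) is not met → [r].
The actual realization is [r], which matches [r].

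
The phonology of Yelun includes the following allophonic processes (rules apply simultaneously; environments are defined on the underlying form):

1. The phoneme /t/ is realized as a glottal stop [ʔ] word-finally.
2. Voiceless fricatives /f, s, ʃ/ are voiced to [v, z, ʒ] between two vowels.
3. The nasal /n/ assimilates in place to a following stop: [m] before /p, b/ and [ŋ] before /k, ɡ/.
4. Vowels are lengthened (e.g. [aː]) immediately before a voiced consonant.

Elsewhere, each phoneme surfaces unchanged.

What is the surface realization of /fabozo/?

/f/ — word-initial; rule 2 does not apply here → [f].
/a/ (between /f/ and /b/): before a voiced consonant, so rule 4 applies → [aː].
/b/ stays [b].
/o/ (between /b/ and /z/): before a voiced consonant, so rule 4 applies → [oː].
/z/ (between /o/ and /o/): no rule targets it → [z].
/o/ (word-final) is in the target of rule 4 but the environment (before a voiced consonant) is not met → [o].

[faːboːzo]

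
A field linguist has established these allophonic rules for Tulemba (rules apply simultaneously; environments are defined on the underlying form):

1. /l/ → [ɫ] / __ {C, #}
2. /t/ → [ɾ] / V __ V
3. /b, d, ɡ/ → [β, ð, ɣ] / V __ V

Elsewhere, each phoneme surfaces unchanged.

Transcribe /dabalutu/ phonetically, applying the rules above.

[daβaluɾu]

/d/ — word-initial; rule 3 does not apply here → [d].
/a/ — not in any rule's target class → [a].
/b/ — between /a/ and /a/, between two vowels — surfaces as [β] (rule 3).
/a/ stays [a].
/l/ — between /a/ and /u/; rule 1 does not apply here → [l].
/u/ stays [u].
Rule 2 applies to /t/ (between /u/ and /u/: between two vowels) → [ɾ].
/u/ (word-final): no rule targets it → [u].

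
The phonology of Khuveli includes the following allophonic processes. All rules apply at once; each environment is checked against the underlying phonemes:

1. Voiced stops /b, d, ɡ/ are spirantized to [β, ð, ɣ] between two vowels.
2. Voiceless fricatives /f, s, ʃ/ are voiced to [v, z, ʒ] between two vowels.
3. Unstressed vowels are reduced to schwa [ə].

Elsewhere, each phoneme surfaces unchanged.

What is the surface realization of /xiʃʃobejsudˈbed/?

/x/ (word-initial) is unaffected → [x].
/i/ — between /x/ and /ʃ/, in an unstressed syllable — surfaces as [ə] (rule 3).
/ʃ/ (between /i/ and /ʃ/): rule 2 targets it, but not between two vowels → unchanged [ʃ].
/ʃ/ (between /ʃ/ and /o/) is in the target of rule 2 but the environment (between two vowels) is not met → [ʃ].
/o/ meets the environment for rule 3 (in an unstressed syllable) → [ə].
/b/ — between /o/ and /e/, between two vowels — surfaces as [β] (rule 1).
Rule 3 applies to /e/ (between /b/ and /j/: in an unstressed syllable) → [ə].
/j/ — not in any rule's target class → [j].
/s/ (between /j/ and /u/): rule 2 targets it, but not between two vowels → unchanged [s].
Rule 3 applies to /u/ (between /s/ and /d/: in an unstressed syllable) → [ə].
/d/ — between /u/ and /b/; rule 1 does not apply here → [d].
/b/ (between /d/ and /e/) is in the target of rule 1 but the environment (between two vowels) is not met → [b].
/e/ (between /b/ and /d/) is in the target of rule 3 but the environment (in an unstressed syllable) is not met → [e].
/d/ (word-final): rule 1 targets it, but not between two vowels → unchanged [d].

[xəʃʃəβəjsədˈbed]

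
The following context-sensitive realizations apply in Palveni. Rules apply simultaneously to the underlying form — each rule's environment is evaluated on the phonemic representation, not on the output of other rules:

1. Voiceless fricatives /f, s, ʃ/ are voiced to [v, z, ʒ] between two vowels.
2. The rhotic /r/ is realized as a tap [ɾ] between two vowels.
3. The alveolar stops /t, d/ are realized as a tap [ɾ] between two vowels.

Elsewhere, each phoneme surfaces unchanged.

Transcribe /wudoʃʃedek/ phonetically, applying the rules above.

[wuɾoʃʃeɾek]

/d/ (between /u/ and /o/): between two vowels, so rule 3 applies → [ɾ].
/ʃ/ — between /o/ and /ʃ/; rule 1 does not apply here → [ʃ].
/ʃ/ (between /ʃ/ and /e/) fails the environment for rule 1, so it stays [ʃ].
/d/ meets the environment for rule 3 (between two vowels) → [ɾ].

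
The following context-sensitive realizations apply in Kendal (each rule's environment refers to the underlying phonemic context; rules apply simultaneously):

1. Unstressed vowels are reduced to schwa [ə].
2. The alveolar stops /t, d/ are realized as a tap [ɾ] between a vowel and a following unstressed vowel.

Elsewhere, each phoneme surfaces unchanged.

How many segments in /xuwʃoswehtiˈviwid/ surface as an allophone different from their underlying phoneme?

Segments that undergo a rule: /u/ → [ə] (rule 1); /o/ → [ə] (rule 1); /e/ → [ə] (rule 1); /i/ → [ə] (rule 1); /i/ → [ə] (rule 1).
All other segments surface unchanged.

5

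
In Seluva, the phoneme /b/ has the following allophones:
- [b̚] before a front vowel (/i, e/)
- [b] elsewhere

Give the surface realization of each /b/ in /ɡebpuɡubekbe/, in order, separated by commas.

[b], [b̚], [b̚]

Occurrence 1 (position 3): no conditioning environment matches → elsewhere allophone [b].
Occurrence 2 (position 8): before a front vowel (/i, e/) → [b̚].
Occurrence 3 (position 11): before a front vowel (/i, e/) → [b̚].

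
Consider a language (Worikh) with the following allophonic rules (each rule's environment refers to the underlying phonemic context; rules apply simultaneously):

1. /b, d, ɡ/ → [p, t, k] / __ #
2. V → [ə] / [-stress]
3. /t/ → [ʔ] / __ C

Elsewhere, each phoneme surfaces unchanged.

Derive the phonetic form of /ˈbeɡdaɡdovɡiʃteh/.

[ˈbeɡdəɡdəvɡəʃtəh]

/b/ (word-initial) fails the environment for rule 1, so it stays [b].
/e/ (between /b/ and /ɡ/): rule 2 targets it, but not in an unstressed syllable → unchanged [e].
/ɡ/ (between /e/ and /d/) fails the environment for rule 1, so it stays [ɡ].
/d/ (between /ɡ/ and /a/) fails the environment for rule 1, so it stays [d].
/a/ (between /d/ and /ɡ/): in an unstressed syllable, so rule 2 applies → [ə].
/ɡ/ (between /a/ and /d/) fails the environment for rule 1, so it stays [ɡ].
/d/ (between /ɡ/ and /o/) fails the environment for rule 1, so it stays [d].
/o/ (between /d/ and /v/): in an unstressed syllable, so rule 2 applies → [ə].
/ɡ/ — between /v/ and /i/; rule 1 does not apply here → [ɡ].
/i/ (between /ɡ/ and /ʃ/): in an unstressed syllable, so rule 2 applies → [ə].
/t/ (between /ʃ/ and /e/) is in the target of rule 3 but the environment (immediately before a consonant) is not met → [t].
/e/ (between /t/ and /h/) occurs in an unstressed syllable → [ə] by rule 2.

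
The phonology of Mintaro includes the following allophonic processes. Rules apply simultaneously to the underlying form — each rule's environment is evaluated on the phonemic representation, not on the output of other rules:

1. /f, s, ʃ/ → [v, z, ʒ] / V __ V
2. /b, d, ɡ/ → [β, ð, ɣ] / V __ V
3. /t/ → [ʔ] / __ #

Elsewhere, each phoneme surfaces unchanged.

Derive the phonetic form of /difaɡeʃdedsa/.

/d/ — word-initial; rule 2 does not apply here → [d].
/f/ (between /i/ and /a/) occurs between two vowels → [v] by rule 1.
/ɡ/ meets the environment for rule 2 (between two vowels) → [ɣ].
/ʃ/ (between /e/ and /d/) is in the target of rule 1 but the environment (between two vowels) is not met → [ʃ].
/d/ (between /ʃ/ and /e/) fails the environment for rule 2, so it stays [d].
/d/ (between /e/ and /s/) is in the target of rule 2 but the environment (between two vowels) is not met → [d].
/s/ (between /d/ and /a/) fails the environment for rule 1, so it stays [s].

[divaɣeʃdedsa]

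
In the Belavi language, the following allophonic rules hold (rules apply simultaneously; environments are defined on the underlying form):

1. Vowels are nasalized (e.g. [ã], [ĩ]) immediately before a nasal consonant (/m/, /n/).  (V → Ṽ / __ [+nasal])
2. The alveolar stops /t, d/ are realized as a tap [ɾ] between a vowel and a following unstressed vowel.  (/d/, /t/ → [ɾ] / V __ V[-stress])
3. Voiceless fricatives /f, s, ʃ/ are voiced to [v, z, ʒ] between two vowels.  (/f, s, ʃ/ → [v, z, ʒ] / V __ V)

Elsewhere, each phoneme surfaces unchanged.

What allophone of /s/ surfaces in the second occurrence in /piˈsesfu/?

[s]

/s/ — between /e/ and /f/; rule 3 does not apply here → [s].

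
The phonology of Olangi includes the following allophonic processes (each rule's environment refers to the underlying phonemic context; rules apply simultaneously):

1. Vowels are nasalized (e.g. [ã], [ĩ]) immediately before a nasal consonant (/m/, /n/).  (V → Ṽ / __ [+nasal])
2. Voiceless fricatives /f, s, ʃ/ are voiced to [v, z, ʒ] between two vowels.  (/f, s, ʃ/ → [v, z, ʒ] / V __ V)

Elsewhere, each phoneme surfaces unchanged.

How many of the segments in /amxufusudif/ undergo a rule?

3

Segments that undergo a rule: /a/ → [ã] (rule 1); /f/ → [v] (rule 2); /s/ → [z] (rule 2).
All other segments surface unchanged.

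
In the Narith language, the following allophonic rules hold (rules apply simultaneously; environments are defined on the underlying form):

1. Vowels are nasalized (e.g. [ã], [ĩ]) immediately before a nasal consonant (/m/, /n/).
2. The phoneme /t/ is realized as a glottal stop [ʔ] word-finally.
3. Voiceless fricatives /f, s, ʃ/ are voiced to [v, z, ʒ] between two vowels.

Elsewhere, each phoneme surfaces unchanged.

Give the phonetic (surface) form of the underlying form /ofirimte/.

/o/ (word-initial): rule 1 targets it, but not before a nasal consonant → unchanged [o].
/f/ meets the environment for rule 3 (between two vowels) → [v].
/i/ (between /f/ and /r/) is in the target of rule 1 but the environment (before a nasal consonant) is not met → [i].
/i/ (between /r/ and /m/): before a nasal consonant, so rule 1 applies → [ĩ].
/t/ — between /m/ and /e/; rule 2 does not apply here → [t].
/e/ — word-final; rule 1 does not apply here → [e].

[ovirĩmte]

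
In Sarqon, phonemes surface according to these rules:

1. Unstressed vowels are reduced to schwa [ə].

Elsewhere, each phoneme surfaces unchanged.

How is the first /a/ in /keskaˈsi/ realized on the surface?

Rule 1 applies to /a/ (between /k/ and /s/: in an unstressed syllable) → [ə].

[ə]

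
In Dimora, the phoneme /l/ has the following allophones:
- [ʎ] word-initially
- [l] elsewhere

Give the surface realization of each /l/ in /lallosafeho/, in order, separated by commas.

[ʎ], [l], [l]

Occurrence 1 (position 1): word-initially → [ʎ].
Occurrence 2 (position 3): no conditioning environment matches → elsewhere allophone [l].
Occurrence 3 (position 4): no conditioning environment matches → elsewhere allophone [l].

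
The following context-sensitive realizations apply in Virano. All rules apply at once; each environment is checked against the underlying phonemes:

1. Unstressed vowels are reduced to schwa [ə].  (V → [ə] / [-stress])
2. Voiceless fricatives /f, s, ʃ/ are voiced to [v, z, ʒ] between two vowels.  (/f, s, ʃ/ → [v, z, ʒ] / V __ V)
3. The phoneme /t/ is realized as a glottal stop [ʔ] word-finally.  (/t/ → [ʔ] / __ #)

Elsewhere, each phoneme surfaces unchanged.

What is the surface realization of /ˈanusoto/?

[ˈanəzətə]

/a/ (word-initial): rule 1 targets it, but not in an unstressed syllable → unchanged [a].
/n/ (between /a/ and /u/) is unaffected → [n].
/u/ meets the environment for rule 1 (in an unstressed syllable) → [ə].
/s/ (between /u/ and /o/) occurs between two vowels → [z] by rule 2.
/o/ (between /s/ and /t/): in an unstressed syllable, so rule 1 applies → [ə].
/t/ (between /o/ and /o/): rule 3 targets it, but not word-finally → unchanged [t].
Rule 1 applies to /o/ (word-final: in an unstressed syllable) → [ə].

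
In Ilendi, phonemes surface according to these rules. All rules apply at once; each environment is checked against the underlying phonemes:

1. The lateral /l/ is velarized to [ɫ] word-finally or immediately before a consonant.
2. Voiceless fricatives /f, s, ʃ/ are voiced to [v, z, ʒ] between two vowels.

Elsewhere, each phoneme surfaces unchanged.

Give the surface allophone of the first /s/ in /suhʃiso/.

/s/ (word-initial) fails the environment for rule 2, so it stays [s].

[s]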